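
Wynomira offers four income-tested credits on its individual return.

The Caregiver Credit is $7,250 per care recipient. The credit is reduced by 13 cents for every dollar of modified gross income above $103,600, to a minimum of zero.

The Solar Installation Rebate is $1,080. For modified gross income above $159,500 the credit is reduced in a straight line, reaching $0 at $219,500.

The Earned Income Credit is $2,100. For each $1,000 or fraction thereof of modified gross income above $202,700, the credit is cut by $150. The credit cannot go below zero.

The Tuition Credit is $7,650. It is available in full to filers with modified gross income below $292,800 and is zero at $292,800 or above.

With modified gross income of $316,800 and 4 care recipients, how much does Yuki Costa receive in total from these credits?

$1,284

Caregiver Credit: base = 4 × $7,250 = $29,000. 13% of the $213,200 excess over $103,600 is $27,716; credit = $29,000 − $27,716 = $1,284.
Solar Installation Rebate: $316,800 is at or above $219,500, so the credit is $0.
Earned Income Credit: income exceeds $202,700 by $114,100 → 115 increments × $150 = $17,250 ≥ base, so the credit is $0.
Tuition Credit: $316,800 meets or exceeds the $292,800 cutoff, so the credit is $0.
Total: $1,284 + $0 + $0 + $0 = $1,284.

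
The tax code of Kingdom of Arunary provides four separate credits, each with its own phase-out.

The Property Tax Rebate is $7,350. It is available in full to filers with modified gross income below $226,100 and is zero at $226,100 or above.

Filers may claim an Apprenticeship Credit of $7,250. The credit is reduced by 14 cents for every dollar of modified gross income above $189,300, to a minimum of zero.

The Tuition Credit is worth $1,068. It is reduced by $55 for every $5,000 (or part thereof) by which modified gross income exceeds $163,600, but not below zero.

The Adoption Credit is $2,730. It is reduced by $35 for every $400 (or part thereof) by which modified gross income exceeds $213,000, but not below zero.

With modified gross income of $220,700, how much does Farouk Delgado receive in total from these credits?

Property Tax Rebate: $220,700 is below the $226,100 cutoff, so the full $7,350 applies.
Apprenticeship Credit: 14% of the $31,400 excess over $189,300 is $4,396; credit = $7,250 − $4,396 = $2,854.
Tuition Credit: income exceeds $163,600 by $57,100, which is 12 full-or-partial $5,000 increments; reduction = 12 × $55 = $660, leaving $408.
Adoption Credit: income exceeds $213,000 by $7,700, which is 20 full-or-partial $400 increments; reduction = 20 × $35 = $700, leaving $2,030.
Total: $7,350 + $2,854 + $408 + $2,030 = $12,642.

$12,642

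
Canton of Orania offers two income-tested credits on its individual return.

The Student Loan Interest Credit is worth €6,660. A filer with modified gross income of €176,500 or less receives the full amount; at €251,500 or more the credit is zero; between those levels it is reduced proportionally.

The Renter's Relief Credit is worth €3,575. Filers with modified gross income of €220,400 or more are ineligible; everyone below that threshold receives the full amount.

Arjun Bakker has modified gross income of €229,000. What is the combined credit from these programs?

€1,998

Student Loan Interest Credit: €229,000 is €52,500 into a €75,000 phase-out range, leaving 22,500/75,000 of the credit: €6,660 × 22,500/75,000 = €1,998.
Renter's Relief Credit: €229,000 meets or exceeds the €220,400 cutoff, so the credit is €0.
Total: €1,998 + €0 = €1,998.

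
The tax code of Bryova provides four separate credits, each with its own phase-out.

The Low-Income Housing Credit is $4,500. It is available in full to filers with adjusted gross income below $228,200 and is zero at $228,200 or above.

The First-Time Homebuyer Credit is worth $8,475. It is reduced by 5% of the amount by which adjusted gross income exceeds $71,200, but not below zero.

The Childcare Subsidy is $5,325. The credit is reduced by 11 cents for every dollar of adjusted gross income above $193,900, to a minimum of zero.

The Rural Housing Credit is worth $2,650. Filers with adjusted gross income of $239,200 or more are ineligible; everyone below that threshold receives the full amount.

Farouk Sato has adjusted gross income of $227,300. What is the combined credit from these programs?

$9,471

Low-Income Housing Credit: $227,300 is below the $228,200 cutoff, so the full $4,500 applies.
First-Time Homebuyer Credit: 5% of the $156,100 excess over $71,200 is $7,805; credit = $8,475 − $7,805 = $670.
Childcare Subsidy: 11% of the $33,400 excess over $193,900 is $3,674; credit = $5,325 − $3,674 = $1,651.
Rural Housing Credit: $227,300 is below the $239,200 cutoff, so the full $2,650 applies.
Total: $4,500 + $670 + $1,651 + $2,650 = $9,471.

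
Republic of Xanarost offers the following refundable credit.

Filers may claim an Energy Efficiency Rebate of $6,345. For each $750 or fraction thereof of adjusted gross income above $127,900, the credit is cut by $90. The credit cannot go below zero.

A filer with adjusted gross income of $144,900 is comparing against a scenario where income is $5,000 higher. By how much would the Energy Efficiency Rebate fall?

At $144,900 — income exceeds $127,900 by $17,000, which is 23 full-or-partial $750 increments; reduction = 23 × $90 = $2,070, leaving $4,275.
At $149,900 — income exceeds $127,900 by $22,000, which is 30 full-or-partial $750 increments; reduction = 30 × $90 = $2,700, leaving $3,645.
Lost: $4,275 − $3,645 = $630.

$630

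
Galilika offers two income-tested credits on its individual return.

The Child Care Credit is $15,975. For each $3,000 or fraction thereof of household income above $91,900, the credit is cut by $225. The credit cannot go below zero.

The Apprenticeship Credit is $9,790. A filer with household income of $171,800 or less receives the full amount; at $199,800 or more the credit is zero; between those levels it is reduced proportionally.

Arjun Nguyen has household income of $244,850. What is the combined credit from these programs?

Child Care Credit: income exceeds $91,900 by $152,950, which is 51 full-or-partial $3,000 increments; reduction = 51 × $225 = $11,475, leaving $4,500.
Apprenticeship Credit: $244,850 is at or above $199,800, so the credit is $0.
Total: $4,500 + $0 = $4,500.

$4,500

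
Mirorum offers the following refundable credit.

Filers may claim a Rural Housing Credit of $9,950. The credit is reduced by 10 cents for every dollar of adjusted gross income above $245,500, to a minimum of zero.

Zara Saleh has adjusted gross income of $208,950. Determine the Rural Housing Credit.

$9,950

Rural Housing Credit: $208,950 is at or below the $245,500 threshold, so the full $9,950 applies.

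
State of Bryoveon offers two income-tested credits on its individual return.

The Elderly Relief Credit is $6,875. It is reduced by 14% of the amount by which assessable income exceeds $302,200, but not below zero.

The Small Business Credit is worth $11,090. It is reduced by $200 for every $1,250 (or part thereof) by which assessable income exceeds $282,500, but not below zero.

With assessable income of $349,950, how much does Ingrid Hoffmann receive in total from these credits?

Elderly Relief Credit: 14% of the $47,750 excess over $302,200 is $6,685; credit = $6,875 − $6,685 = $190.
Small Business Credit: income exceeds $282,500 by $67,450, which is 54 full-or-partial $1,250 increments; reduction = 54 × $200 = $10,800, leaving $290.
Total: $190 + $290 = $480.

$480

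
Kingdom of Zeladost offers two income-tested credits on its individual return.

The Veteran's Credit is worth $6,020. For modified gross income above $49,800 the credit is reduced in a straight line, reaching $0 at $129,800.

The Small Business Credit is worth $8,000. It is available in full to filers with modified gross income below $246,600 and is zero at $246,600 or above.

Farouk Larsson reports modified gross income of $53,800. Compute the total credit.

Veteran's Credit: $53,800 is $4,000 into a $80,000 phase-out range, leaving 76,000/80,000 of the credit: $6,020 × 76,000/80,000 = $5,719.
Small Business Credit: $53,800 is below the $246,600 cutoff, so the full $8,000 applies.
Total: $5,719 + $8,000 = $13,719.

$13,719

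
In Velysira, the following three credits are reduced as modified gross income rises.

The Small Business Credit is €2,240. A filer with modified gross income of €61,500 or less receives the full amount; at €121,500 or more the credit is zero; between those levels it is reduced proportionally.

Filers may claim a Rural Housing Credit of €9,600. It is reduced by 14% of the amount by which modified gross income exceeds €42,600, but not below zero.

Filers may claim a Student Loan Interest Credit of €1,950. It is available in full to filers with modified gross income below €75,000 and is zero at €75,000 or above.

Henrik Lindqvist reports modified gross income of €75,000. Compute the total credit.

€6,800

Small Business Credit: €75,000 is €13,500 into a €60,000 phase-out range, leaving 46,500/60,000 of the credit: €2,240 × 46,500/60,000 = €1,736.
Rural Housing Credit: 14% of the €32,400 excess over €42,600 is €4,536; credit = €9,600 − €4,536 = €5,064.
Student Loan Interest Credit: €75,000 meets or exceeds the €75,000 cutoff, so the credit is €0.
Total: €1,736 + €5,064 + €0 = €6,800.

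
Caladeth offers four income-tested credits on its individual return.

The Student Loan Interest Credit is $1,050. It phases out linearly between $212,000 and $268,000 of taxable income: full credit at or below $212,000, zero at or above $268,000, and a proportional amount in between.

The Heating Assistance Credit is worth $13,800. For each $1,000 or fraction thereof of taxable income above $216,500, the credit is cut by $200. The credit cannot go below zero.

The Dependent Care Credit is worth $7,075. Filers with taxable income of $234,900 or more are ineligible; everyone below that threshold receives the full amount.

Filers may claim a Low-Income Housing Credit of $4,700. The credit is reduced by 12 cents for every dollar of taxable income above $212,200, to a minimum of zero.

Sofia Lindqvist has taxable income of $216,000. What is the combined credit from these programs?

$26,094

Student Loan Interest Credit: $216,000 is $4,000 into a $56,000 phase-out range, leaving 52,000/56,000 of the credit: $1,050 × 52,000/56,000 = $975.
Heating Assistance Credit: $216,000 is at or below the $216,500 threshold, so the full $13,800 applies.
Dependent Care Credit: $216,000 is below the $234,900 cutoff, so the full $7,075 applies.
Low-Income Housing Credit: 12% of the $3,800 excess over $212,200 is $456; credit = $4,700 − $456 = $4,244.
Total: $975 + $13,800 + $7,075 + $4,244 = $26,094.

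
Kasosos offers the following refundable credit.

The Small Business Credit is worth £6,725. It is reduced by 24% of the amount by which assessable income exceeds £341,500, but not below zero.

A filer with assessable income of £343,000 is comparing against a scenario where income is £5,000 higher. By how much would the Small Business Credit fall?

£1,200

At £343,000 — 24% of the £1,500 excess over £341,500 is £360; credit = £6,725 − £360 = £6,365.
At £348,000 — 24% of the £6,500 excess over £341,500 is £1,560; credit = £6,725 − £1,560 = £5,165.
Lost: £6,365 − £5,165 = £1,200.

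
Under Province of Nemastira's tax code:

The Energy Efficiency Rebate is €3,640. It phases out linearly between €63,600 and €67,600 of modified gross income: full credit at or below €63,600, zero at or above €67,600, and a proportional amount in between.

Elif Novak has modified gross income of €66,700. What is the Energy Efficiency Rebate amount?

Energy Efficiency Rebate: €66,700 is €3,100 into a €4,000 phase-out range, leaving 900/4,000 of the credit: €3,640 × 900/4,000 = €819.

€819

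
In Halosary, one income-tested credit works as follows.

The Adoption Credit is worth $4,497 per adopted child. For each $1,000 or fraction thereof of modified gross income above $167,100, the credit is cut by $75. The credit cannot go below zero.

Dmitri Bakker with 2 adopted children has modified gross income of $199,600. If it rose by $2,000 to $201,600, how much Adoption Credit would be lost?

At $199,600 — base = 2 × $4,497 = $8,994. income exceeds $167,100 by $32,500, which is 33 full-or-partial $1,000 increments; reduction = 33 × $75 = $2,475, leaving $6,519.
At $201,600 — base = 2 × $4,497 = $8,994. income exceeds $167,100 by $34,500, which is 35 full-or-partial $1,000 increments; reduction = 35 × $75 = $2,625, leaving $6,369.
Lost: $6,519 − $6,369 = $150.

$150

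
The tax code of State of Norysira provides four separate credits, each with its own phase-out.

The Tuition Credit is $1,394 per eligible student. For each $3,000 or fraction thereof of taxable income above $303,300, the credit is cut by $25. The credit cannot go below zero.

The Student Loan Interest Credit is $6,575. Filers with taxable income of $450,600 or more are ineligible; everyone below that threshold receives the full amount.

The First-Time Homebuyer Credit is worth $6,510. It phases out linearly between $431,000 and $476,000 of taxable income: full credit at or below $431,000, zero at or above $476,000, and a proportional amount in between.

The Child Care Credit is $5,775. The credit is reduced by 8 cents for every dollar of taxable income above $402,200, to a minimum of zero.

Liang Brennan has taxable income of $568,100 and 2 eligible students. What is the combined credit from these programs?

$563

Tuition Credit: base = 2 × $1,394 = $2,788. income exceeds $303,300 by $264,800, which is 89 full-or-partial $3,000 increments; reduction = 89 × $25 = $2,225, leaving $563.
Student Loan Interest Credit: $568,100 meets or exceeds the $450,600 cutoff, so the credit is $0.
First-Time Homebuyer Credit: $568,100 is at or above $476,000, so the credit is $0.
Child Care Credit: 8% of the $165,900 excess over $402,200 is $13,272 ≥ base, so the credit is $0.
Total: $563 + $0 + $0 + $0 = $563.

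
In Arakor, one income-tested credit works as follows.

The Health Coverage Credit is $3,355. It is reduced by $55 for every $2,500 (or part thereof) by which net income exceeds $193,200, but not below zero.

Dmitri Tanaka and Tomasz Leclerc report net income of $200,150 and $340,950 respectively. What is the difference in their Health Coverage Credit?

$3,135

Dmitri ($200,150): Health Coverage Credit: income exceeds $193,200 by $6,950, which is 3 full-or-partial $2,500 increments; reduction = 3 × $55 = $165, leaving $3,190.
Tomasz ($340,950): Health Coverage Credit: income exceeds $193,200 by $147,750, which is 60 full-or-partial $2,500 increments; reduction = 60 × $55 = $3,300, leaving $55.
Difference: |$3,190 − $55| = $3,135.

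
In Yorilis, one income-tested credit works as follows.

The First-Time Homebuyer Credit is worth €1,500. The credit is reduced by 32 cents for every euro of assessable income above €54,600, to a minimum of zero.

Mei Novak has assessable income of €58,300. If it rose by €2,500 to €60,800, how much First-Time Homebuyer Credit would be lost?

At €58,300 — 32% of the €3,700 excess over €54,600 is €1,184; credit = €1,500 − €1,184 = €316.
At €60,800 — 32% of the €6,200 excess over €54,600 is €1,984 ≥ base, so the credit is €0.
Lost: €316 − €0 = €316.

€316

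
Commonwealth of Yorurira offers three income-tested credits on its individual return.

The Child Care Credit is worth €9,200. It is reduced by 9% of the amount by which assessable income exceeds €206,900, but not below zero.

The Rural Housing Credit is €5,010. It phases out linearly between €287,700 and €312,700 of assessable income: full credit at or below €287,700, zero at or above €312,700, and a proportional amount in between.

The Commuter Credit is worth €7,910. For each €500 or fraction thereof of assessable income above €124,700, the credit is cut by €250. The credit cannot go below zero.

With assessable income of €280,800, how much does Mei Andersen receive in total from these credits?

Child Care Credit: 9% of the €73,900 excess over €206,900 is €6,651; credit = €9,200 − €6,651 = €2,549.
Rural Housing Credit: €280,800 is at or below the €287,700 threshold, so the full €5,010 applies.
Commuter Credit: income exceeds €124,700 by €156,100 → 313 increments × €250 = €78,250 ≥ base, so the credit is €0.
Total: €2,549 + €5,010 + €0 = €7,559.

€7,559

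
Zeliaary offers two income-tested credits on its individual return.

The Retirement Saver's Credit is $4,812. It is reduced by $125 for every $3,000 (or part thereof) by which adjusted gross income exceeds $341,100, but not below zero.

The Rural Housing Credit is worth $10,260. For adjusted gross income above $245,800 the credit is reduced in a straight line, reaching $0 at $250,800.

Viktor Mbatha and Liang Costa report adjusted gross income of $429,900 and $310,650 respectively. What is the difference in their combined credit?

Viktor ($429,900): Retirement Saver's Credit: income exceeds $341,100 by $88,800, which is 30 full-or-partial $3,000 increments; reduction = 30 × $125 = $3,750, leaving $1,062. Rural Housing Credit: $429,900 is at or above $250,800, so the credit is $0. total $1,062 + $0 = $1,062
Liang ($310,650): Retirement Saver's Credit: $310,650 is at or below the $341,100 threshold, so the full $4,812 applies. Rural Housing Credit: $310,650 is at or above $250,800, so the credit is $0. total $4,812 + $0 = $4,812
Difference: |$1,062 − $4,812| = $3,750.

$3,750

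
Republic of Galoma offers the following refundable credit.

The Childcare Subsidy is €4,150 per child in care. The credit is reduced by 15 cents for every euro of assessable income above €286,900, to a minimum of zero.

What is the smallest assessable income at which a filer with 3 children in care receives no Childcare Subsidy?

€369,900

Full credit = 3 × €4,150 = €12,450.
The credit falls by 15% of each euro above €286,900, so it reaches zero when the excess is €12,450 / 15% = €83,000: income = €286,900 + €83,000 = €369,900.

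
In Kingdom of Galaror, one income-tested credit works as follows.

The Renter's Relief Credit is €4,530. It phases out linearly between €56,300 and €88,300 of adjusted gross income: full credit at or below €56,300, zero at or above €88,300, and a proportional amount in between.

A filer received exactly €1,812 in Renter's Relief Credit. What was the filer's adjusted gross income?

€1,812 is 1,812/4,530 of the full €4,530, so 2,718/4,530 of the €32,000 range has been used: income = €56,300 + €32,000 × 2,718/4,530 = €75,500.

€75,500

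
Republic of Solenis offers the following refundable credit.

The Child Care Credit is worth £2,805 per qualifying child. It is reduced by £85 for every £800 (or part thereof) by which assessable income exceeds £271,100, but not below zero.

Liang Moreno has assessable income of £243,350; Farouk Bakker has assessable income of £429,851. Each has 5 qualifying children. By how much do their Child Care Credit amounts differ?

Liang (£243,350): Child Care Credit: base = 5 × £2,805 = £14,025. £243,350 is at or below the £271,100 threshold, so the full £14,025 applies.
Farouk (£429,851): Child Care Credit: base = 5 × £2,805 = £14,025. income exceeds £271,100 by £158,751 → 199 increments × £85 = £16,915 ≥ base, so the credit is £0.
Difference: |£14,025 − £0| = £14,025.

£14,025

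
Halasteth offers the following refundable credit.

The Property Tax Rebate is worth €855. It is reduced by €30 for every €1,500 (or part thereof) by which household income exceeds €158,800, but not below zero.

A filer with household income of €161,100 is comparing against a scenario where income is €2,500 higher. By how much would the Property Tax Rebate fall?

€60

At €161,100 — income exceeds €158,800 by €2,300, which is 2 full-or-partial €1,500 increments; reduction = 2 × €30 = €60, leaving €795.
At €163,600 — income exceeds €158,800 by €4,800, which is 4 full-or-partial €1,500 increments; reduction = 4 × €30 = €120, leaving €735.
Lost: €795 − €735 = €60.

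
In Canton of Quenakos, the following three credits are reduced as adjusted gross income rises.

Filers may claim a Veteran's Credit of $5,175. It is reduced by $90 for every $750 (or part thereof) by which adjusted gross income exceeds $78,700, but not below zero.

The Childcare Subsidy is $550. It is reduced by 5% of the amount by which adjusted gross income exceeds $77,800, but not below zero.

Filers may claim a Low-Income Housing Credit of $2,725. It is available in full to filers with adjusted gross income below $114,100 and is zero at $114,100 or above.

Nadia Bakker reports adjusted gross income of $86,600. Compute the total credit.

$7,020

Veteran's Credit: income exceeds $78,700 by $7,900, which is 11 full-or-partial $750 increments; reduction = 11 × $90 = $990, leaving $4,185.
Childcare Subsidy: 5% of the $8,800 excess over $77,800 is $440; credit = $550 − $440 = $110.
Low-Income Housing Credit: $86,600 is below the $114,100 cutoff, so the full $2,725 applies.
Total: $4,185 + $110 + $2,725 = $7,020.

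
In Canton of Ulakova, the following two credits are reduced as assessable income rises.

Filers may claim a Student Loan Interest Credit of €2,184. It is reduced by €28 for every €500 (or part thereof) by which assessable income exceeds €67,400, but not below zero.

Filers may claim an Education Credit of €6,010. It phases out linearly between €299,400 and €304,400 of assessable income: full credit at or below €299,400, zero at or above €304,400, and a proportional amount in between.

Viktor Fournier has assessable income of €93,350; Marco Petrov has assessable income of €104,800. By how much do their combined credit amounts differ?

Viktor (€93,350): Student Loan Interest Credit: income exceeds €67,400 by €25,950, which is 52 full-or-partial €500 increments; reduction = 52 × €28 = €1,456, leaving €728. Education Credit: €93,350 is at or below the €299,400 threshold, so the full €6,010 applies. total €728 + €6,010 = €6,738
Marco (€104,800): Student Loan Interest Credit: income exceeds €67,400 by €37,400, which is 75 full-or-partial €500 increments; reduction = 75 × €28 = €2,100, leaving €84. Education Credit: €104,800 is at or below the €299,400 threshold, so the full €6,010 applies. total €84 + €6,010 = €6,094
Difference: |€6,738 − €6,094| = €644.

€644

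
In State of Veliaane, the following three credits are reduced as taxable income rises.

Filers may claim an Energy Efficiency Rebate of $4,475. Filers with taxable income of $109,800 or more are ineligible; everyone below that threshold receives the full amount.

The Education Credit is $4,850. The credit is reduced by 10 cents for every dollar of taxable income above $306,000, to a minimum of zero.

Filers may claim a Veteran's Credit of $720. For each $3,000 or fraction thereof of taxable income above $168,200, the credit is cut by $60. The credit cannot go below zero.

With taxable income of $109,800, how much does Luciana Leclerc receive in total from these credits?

Energy Efficiency Rebate: $109,800 meets or exceeds the $109,800 cutoff, so the credit is $0.
Education Credit: $109,800 is at or below the $306,000 threshold, so the full $4,850 applies.
Veteran's Credit: $109,800 is at or below the $168,200 threshold, so the full $720 applies.
Total: $0 + $4,850 + $720 = $5,570.

$5,570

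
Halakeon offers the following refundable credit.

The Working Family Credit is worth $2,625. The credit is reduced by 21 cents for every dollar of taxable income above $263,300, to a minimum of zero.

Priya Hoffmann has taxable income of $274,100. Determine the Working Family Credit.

Working Family Credit: 21% of the $10,800 excess over $263,300 is $2,268; credit = $2,625 − $2,268 = $357.

$357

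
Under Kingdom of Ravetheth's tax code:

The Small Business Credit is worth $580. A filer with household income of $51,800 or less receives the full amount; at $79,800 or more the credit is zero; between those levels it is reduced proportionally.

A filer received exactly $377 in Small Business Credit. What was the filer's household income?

$377 is 377/580 of the full $580, so 203/580 of the $28,000 range has been used: income = $51,800 + $28,000 × 203/580 = $61,600.

$61,600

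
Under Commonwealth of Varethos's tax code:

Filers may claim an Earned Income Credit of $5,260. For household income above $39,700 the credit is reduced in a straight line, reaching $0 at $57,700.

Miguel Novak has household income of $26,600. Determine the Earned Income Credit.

$5,260

Earned Income Credit: $26,600 is at or below the $39,700 threshold, so the full $5,260 applies.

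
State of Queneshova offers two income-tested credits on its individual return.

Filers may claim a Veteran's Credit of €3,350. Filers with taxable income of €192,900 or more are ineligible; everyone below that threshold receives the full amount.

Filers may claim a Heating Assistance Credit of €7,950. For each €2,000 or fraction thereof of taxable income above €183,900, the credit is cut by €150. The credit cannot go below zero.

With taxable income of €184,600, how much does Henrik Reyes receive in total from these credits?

Veteran's Credit: €184,600 is below the €192,900 cutoff, so the full €3,350 applies.
Heating Assistance Credit: income exceeds €183,900 by €700, which is 1 full-or-partial €2,000 increment; reduction = 1 × €150 = €150, leaving €7,800.
Total: €3,350 + €7,800 = €11,150.

€11,150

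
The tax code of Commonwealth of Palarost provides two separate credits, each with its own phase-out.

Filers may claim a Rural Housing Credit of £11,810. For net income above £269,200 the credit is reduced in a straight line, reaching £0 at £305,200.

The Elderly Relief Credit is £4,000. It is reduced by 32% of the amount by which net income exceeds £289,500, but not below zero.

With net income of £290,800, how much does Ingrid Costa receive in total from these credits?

Rural Housing Credit: £290,800 is £21,600 into a £36,000 phase-out range, leaving 14,400/36,000 of the credit: £11,810 × 14,400/36,000 = £4,724.
Elderly Relief Credit: 32% of the £1,300 excess over £289,500 is £416; credit = £4,000 − £416 = £3,584.
Total: £4,724 + £3,584 = £8,308.

£8,308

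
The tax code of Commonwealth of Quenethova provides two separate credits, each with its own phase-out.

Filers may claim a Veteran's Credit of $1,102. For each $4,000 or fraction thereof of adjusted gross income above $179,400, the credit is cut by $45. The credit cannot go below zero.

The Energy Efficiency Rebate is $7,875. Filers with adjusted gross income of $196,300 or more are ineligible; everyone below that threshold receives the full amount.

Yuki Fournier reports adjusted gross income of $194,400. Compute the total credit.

$8,797

Veteran's Credit: income exceeds $179,400 by $15,000, which is 4 full-or-partial $4,000 increments; reduction = 4 × $45 = $180, leaving $922.
Energy Efficiency Rebate: $194,400 is below the $196,300 cutoff, so the full $7,875 applies.
Total: $922 + $7,875 = $8,797.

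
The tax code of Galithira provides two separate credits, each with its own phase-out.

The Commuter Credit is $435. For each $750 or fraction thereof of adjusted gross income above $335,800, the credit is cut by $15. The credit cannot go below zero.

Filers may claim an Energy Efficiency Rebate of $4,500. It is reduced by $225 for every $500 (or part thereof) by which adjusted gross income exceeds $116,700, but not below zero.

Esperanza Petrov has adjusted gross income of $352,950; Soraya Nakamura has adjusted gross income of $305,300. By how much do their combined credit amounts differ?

$345

Esperanza ($352,950): Commuter Credit: income exceeds $335,800 by $17,150, which is 23 full-or-partial $750 increments; reduction = 23 × $15 = $345, leaving $90. Energy Efficiency Rebate: income exceeds $116,700 by $236,250 → 473 increments × $225 = $106,425 ≥ base, so the credit is $0. total $90 + $0 = $90
Soraya ($305,300): Commuter Credit: $305,300 is at or below the $335,800 threshold, so the full $435 applies. Energy Efficiency Rebate: income exceeds $116,700 by $188,600 → 378 increments × $225 = $85,050 ≥ base, so the credit is $0. total $435 + $0 = $435
Difference: |$90 − $435| = $345.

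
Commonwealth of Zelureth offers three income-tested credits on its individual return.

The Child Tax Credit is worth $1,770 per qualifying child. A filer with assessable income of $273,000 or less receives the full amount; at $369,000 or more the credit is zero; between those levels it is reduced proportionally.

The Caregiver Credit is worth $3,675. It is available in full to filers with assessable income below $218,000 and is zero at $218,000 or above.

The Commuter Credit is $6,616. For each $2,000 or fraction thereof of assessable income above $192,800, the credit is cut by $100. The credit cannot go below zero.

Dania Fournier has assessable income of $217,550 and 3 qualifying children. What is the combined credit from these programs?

Child Tax Credit: base = 3 × $1,770 = $5,310. $217,550 is at or below the $273,000 threshold, so the full $5,310 applies.
Caregiver Credit: $217,550 is below the $218,000 cutoff, so the full $3,675 applies.
Commuter Credit: income exceeds $192,800 by $24,750, which is 13 full-or-partial $2,000 increments; reduction = 13 × $100 = $1,300, leaving $5,316.
Total: $5,310 + $3,675 + $5,316 = $14,301.

$14,301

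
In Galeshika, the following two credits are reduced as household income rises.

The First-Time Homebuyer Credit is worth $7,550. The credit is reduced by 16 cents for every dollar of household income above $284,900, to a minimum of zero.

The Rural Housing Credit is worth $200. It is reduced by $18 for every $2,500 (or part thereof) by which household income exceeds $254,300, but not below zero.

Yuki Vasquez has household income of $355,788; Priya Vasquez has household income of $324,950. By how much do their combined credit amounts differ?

Yuki ($355,788): First-Time Homebuyer Credit: 16% of the $70,888 excess over $284,900 is $11,342.08 ≥ base, so the credit is $0. Rural Housing Credit: income exceeds $254,300 by $101,488 → 41 increments × $18 = $738 ≥ base, so the credit is $0. total $0 + $0 = $0
Priya ($324,950): First-Time Homebuyer Credit: 16% of the $40,050 excess over $284,900 is $6,408; credit = $7,550 − $6,408 = $1,142. Rural Housing Credit: income exceeds $254,300 by $70,650 → 29 increments × $18 = $522 ≥ base, so the credit is $0. total $1,142 + $0 = $1,142
Difference: |$0 − $1,142| = $1,142.

$1,142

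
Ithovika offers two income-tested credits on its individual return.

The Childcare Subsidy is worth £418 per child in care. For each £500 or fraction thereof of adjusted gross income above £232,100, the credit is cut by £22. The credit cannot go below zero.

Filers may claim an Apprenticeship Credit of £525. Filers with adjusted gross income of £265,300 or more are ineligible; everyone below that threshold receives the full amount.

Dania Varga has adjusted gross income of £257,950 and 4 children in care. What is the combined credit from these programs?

Childcare Subsidy: base = 4 × £418 = £1,672. income exceeds £232,100 by £25,850, which is 52 full-or-partial £500 increments; reduction = 52 × £22 = £1,144, leaving £528.
Apprenticeship Credit: £257,950 is below the £265,300 cutoff, so the full £525 applies.
Total: £528 + £525 = £1,053.

£1,053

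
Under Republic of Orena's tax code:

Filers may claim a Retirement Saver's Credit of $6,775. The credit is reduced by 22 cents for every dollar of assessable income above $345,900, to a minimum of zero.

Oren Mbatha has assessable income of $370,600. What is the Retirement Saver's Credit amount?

Retirement Saver's Credit: 22% of the $24,700 excess over $345,900 is $5,434; credit = $6,775 − $5,434 = $1,341.

$1,341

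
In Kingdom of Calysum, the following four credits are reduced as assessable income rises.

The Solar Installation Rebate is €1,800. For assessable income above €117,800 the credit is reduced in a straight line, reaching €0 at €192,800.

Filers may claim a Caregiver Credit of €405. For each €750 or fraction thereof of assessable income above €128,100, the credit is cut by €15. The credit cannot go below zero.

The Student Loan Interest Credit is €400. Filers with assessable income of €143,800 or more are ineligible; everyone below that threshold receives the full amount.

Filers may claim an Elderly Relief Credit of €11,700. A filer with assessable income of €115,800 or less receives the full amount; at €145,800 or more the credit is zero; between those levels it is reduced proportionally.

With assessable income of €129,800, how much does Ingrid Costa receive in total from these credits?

€8,512

Solar Installation Rebate: €129,800 is €12,000 into a €75,000 phase-out range, leaving 63,000/75,000 of the credit: €1,800 × 63,000/75,000 = €1,512.
Caregiver Credit: income exceeds €128,100 by €1,700, which is 3 full-or-partial €750 increments; reduction = 3 × €15 = €45, leaving €360.
Student Loan Interest Credit: €129,800 is below the €143,800 cutoff, so the full €400 applies.
Elderly Relief Credit: €129,800 is €14,000 into a €30,000 phase-out range, leaving 16,000/30,000 of the credit: €11,700 × 16,000/30,000 = €6,240.
Total: €1,512 + €360 + €400 + €6,240 = €8,512.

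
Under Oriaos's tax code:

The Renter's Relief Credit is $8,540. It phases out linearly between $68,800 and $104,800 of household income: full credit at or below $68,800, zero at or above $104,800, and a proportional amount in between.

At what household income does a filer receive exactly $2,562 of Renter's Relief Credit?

$94,000

$2,562 is 2,562/8,540 of the full $8,540, so 5,978/8,540 of the $36,000 range has been used: income = $68,800 + $36,000 × 5,978/8,540 = $94,000.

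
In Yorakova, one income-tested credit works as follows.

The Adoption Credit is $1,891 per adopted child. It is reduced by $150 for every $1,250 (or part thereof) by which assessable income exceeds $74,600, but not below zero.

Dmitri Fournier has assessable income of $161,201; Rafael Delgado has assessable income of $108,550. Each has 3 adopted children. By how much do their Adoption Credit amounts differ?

$1,473

Dmitri ($161,201): Adoption Credit: base = 3 × $1,891 = $5,673. income exceeds $74,600 by $86,601 → 70 increments × $150 = $10,500 ≥ base, so the credit is $0.
Rafael ($108,550): Adoption Credit: base = 3 × $1,891 = $5,673. income exceeds $74,600 by $33,950, which is 28 full-or-partial $1,250 increments; reduction = 28 × $150 = $4,200, leaving $1,473.
Difference: |$0 − $1,473| = $1,473.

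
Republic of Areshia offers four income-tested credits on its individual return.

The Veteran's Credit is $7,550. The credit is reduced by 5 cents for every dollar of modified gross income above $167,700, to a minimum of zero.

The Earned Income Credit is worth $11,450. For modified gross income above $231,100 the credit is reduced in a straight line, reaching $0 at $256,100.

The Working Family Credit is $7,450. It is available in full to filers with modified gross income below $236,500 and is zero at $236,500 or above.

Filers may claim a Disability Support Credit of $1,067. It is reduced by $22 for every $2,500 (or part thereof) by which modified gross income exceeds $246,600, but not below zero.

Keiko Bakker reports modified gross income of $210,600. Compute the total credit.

$25,372

Veteran's Credit: 5% of the $42,900 excess over $167,700 is $2,145; credit = $7,550 − $2,145 = $5,405.
Earned Income Credit: $210,600 is at or below the $231,100 threshold, so the full $11,450 applies.
Working Family Credit: $210,600 is below the $236,500 cutoff, so the full $7,450 applies.
Disability Support Credit: $210,600 is at or below the $246,600 threshold, so the full $1,067 applies.
Total: $5,405 + $11,450 + $7,450 + $1,067 = $25,372.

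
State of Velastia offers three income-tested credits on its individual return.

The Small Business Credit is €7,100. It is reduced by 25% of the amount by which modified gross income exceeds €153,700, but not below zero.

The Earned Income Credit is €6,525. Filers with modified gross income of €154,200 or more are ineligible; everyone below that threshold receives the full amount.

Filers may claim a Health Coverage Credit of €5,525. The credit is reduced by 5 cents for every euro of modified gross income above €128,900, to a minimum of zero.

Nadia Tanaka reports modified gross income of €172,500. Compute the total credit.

Small Business Credit: 25% of the €18,800 excess over €153,700 is €4,700; credit = €7,100 − €4,700 = €2,400.
Earned Income Credit: €172,500 meets or exceeds the €154,200 cutoff, so the credit is €0.
Health Coverage Credit: 5% of the €43,600 excess over €128,900 is €2,180; credit = €5,525 − €2,180 = €3,345.
Total: €2,400 + €0 + €3,345 = €5,745.

€5,745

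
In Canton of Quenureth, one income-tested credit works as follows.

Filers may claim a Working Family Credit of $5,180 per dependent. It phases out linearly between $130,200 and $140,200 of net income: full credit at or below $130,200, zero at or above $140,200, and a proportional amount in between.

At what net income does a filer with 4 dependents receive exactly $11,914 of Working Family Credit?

Full credit = 4 × $5,180 = $20,720.
$11,914 is 11,914/20,720 of the full $20,720, so 8,806/20,720 of the $10,000 range has been used: income = $130,200 + $10,000 × 8,806/20,720 = $134,450.

$134,450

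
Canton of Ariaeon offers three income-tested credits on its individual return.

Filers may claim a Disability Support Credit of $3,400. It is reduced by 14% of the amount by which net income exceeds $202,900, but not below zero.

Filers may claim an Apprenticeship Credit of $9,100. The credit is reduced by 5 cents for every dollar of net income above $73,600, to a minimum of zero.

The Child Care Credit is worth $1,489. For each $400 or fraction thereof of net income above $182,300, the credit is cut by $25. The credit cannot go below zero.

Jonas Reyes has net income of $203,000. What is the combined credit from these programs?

$6,205

Disability Support Credit: 14% of the $100 excess over $202,900 is $14; credit = $3,400 − $14 = $3,386.
Apprenticeship Credit: 5% of the $129,400 excess over $73,600 is $6,470; credit = $9,100 − $6,470 = $2,630.
Child Care Credit: income exceeds $182,300 by $20,700, which is 52 full-or-partial $400 increments; reduction = 52 × $25 = $1,300, leaving $189.
Total: $3,386 + $2,630 + $189 = $6,205.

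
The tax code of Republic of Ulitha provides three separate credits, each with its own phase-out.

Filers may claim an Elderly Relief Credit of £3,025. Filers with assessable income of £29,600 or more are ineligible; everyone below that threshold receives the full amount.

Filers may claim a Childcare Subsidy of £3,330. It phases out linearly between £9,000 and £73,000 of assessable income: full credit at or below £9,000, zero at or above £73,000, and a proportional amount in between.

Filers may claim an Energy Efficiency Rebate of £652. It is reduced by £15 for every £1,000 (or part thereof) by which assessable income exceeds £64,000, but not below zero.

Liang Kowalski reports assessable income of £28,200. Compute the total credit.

£6,008

Elderly Relief Credit: £28,200 is below the £29,600 cutoff, so the full £3,025 applies.
Childcare Subsidy: £28,200 is £19,200 into a £64,000 phase-out range, leaving 44,800/64,000 of the credit: £3,330 × 44,800/64,000 = £2,331.
Energy Efficiency Rebate: £28,200 is at or below the £64,000 threshold, so the full £652 applies.
Total: £3,025 + £2,331 + £652 = £6,008.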